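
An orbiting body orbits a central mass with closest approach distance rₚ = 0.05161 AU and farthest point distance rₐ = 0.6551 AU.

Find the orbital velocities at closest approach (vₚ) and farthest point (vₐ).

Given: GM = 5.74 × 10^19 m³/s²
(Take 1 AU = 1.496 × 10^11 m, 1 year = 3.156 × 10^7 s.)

Convert to SI: rₚ = 0.05161 AU = 7.72086e+09 m; rₐ = 0.6551 AU = 9.8003e+10 m.
Use the vis-viva equation v² = GM(2/r − 1/a) with a = (rₚ + rₐ)/2 = (7.72086e+09 + 9.8003e+10)/2 = 5.28619e+10 m.
vₚ = √(GM · (2/rₚ − 1/a)) = √(5.74e+19 · (2/7.72086e+09 − 1/5.28619e+10)) m/s ≈ 1.174e+05 m/s = 24.77 AU/year.
vₐ = √(GM · (2/rₐ − 1/a)) = √(5.74e+19 · (2/9.8003e+10 − 1/5.28619e+10)) m/s ≈ 9249 m/s = 1.951 AU/year.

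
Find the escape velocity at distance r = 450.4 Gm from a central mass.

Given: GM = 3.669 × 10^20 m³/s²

Convert to SI: r = 450.4 Gm = 4.504e+11 m.
Escape velocity comes from setting total energy to zero: ½v² − GM/r = 0 ⇒ v_esc = √(2GM / r).
v_esc = √(2 · 3.669e+20 / 4.504e+11) m/s ≈ 4.036e+04 m/s = 40.36 km/s.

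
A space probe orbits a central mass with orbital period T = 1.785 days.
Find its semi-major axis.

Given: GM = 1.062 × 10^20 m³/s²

Convert to SI: T = 1.785 days = 154224 s.
Invert Kepler's third law: a = (GM · T² / (4π²))^(1/3).
Substituting T = 154224 s and GM = 1.062e+20 m³/s²:
a = (1.062e+20 · (154224)² / (4π²))^(1/3) m
a ≈ 4e+09 m = 4 Gm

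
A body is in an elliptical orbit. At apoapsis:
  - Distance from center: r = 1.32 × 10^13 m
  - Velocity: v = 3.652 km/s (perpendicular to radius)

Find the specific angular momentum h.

Convert to SI: v = 3.652 km/s = 3652 m/s.
With v perpendicular to r, h = r · v.
h = 1.32e+13 · 3652 m²/s ≈ 4.821e+16 m²/s.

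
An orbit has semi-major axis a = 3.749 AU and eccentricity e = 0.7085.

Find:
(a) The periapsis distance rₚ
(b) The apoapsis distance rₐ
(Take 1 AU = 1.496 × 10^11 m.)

Convert to SI: a = 3.749 AU = 5.6085e+11 m.
(a) rₚ = a(1 − e) = 5.6085e+11 · (1 − 0.7085) = 5.6085e+11 · 0.2915 ≈ 1.635e+11 m = 1.093 AU.
(b) rₐ = a(1 + e) = 5.6085e+11 · (1 + 0.7085) = 5.6085e+11 · 1.7085 ≈ 9.582e+11 m = 6.405 AU.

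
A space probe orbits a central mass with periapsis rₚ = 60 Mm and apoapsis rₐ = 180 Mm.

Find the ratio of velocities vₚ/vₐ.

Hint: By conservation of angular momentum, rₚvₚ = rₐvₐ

Convert to SI: rₚ = 60 Mm = 6e+07 m; rₐ = 180 Mm = 1.8e+08 m.
Conservation of angular momentum gives rₚvₚ = rₐvₐ, so vₚ/vₐ = rₐ/rₚ.
vₚ/vₐ = 1.8e+08 / 6e+07 ≈ 3.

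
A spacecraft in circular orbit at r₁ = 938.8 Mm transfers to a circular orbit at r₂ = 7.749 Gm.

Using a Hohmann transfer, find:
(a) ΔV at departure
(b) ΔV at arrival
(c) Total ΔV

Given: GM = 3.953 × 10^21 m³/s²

Convert to SI: r₁ = 938.8 Mm = 9.388e+08 m; r₂ = 7.749 Gm = 7.749e+09 m.
Transfer semi-major axis: a_t = (r₁ + r₂)/2 = (9.388e+08 + 7.749e+09)/2 = 4.3439e+09 m.
Circular speeds: v₁ = √(GM/r₁) = 2.052e+06 m/s, v₂ = √(GM/r₂) = 714234 m/s.
Transfer speeds (vis-viva v² = GM(2/r − 1/a_t)): v₁ᵗ = 2.74069e+06 m/s, v₂ᵗ = 332038 m/s.
(a) ΔV₁ = |v₁ᵗ − v₁| ≈ 6.887e+05 m/s = 688.7 km/s.
(b) ΔV₂ = |v₂ − v₂ᵗ| ≈ 3.822e+05 m/s = 382.2 km/s.
(c) ΔV_total = ΔV₁ + ΔV₂ ≈ 1.071e+06 m/s = 1071 km/s.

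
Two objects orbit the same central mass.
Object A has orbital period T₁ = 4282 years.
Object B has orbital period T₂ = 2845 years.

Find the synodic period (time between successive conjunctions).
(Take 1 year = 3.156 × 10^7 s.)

Convert to SI: T₁ = 4282 years = 1.3514e+11 s; T₂ = 2845 years = 8.97882e+10 s.
T_syn = |T₁ · T₂ / (T₁ − T₂)|.
T_syn = |1.3514e+11 · 8.97882e+10 / (1.3514e+11 − 8.97882e+10)| s ≈ 2.676e+11 s = 8478 years.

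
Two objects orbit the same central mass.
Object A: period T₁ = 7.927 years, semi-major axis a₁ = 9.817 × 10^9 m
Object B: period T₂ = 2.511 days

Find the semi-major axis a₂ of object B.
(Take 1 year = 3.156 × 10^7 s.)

Convert to SI: T₁ = 7.927 years = 2.50176e+08 s; T₂ = 2.511 days = 216950 s.
Kepler's third law: (T₁/T₂)² = (a₁/a₂)³ ⇒ a₂ = a₁ · (T₂/T₁)^(2/3).
T₂/T₁ = 216950 / 2.50176e+08 = 0.000867191.
a₂ = 9.817e+09 · (0.000867191)^(2/3) m ≈ 8.927e+07 m = 8.927 × 10^7 m.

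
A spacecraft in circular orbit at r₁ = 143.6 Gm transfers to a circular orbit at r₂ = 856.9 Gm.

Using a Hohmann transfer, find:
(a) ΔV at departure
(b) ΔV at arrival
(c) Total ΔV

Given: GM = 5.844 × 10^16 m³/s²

Convert to SI: r₁ = 143.6 Gm = 1.436e+11 m; r₂ = 856.9 Gm = 8.569e+11 m.
Transfer semi-major axis: a_t = (r₁ + r₂)/2 = (1.436e+11 + 8.569e+11)/2 = 5.0025e+11 m.
Circular speeds: v₁ = √(GM/r₁) = 637.937 m/s, v₂ = √(GM/r₂) = 261.15 m/s.
Transfer speeds (vis-viva v² = GM(2/r − 1/a_t)): v₁ᵗ = 834.929 m/s, v₂ᵗ = 139.918 m/s.
(a) ΔV₁ = |v₁ᵗ − v₁| ≈ 197 m/s = 197 m/s.
(b) ΔV₂ = |v₂ − v₂ᵗ| ≈ 121.2 m/s = 121.2 m/s.
(c) ΔV_total = ΔV₁ + ΔV₂ ≈ 318.2 m/s = 318.2 m/s.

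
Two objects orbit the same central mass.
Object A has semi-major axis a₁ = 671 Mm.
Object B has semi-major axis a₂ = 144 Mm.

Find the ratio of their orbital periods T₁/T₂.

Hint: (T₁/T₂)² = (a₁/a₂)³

Convert to SI: a₁ = 671 Mm = 6.71e+08 m; a₂ = 144 Mm = 1.44e+08 m.
From Kepler's third law, (T₁/T₂)² = (a₁/a₂)³, so T₁/T₂ = (a₁/a₂)^(3/2).
a₁/a₂ = 6.71e+08 / 1.44e+08 = 4.65972.
T₁/T₂ = (4.65972)^(3/2) ≈ 10.06.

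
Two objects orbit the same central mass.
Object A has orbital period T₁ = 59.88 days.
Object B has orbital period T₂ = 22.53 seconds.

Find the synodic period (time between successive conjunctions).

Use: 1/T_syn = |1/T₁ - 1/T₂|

Convert to SI: T₁ = 59.88 days = 5.17363e+06 s.
T_syn = |T₁ · T₂ / (T₁ − T₂)|.
T_syn = |5.17363e+06 · 22.53 / (5.17363e+06 − 22.53)| s ≈ 22.53 s = 22.53 seconds.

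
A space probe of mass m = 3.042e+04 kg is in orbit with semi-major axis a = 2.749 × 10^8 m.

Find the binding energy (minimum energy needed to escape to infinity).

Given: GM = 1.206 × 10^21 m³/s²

Total orbital energy is E = −GMm/(2a); binding energy is E_bind = −E = GMm/(2a).
E_bind = 1.206e+21 · 3.042e+04 / (2 · 2.749e+08) J ≈ 6.673e+16 J = 66.73 PJ.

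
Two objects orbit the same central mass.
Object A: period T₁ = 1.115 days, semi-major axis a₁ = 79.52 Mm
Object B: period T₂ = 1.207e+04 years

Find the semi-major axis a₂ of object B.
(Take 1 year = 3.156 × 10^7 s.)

Convert to SI: T₁ = 1.115 days = 96336 s; a₁ = 79.52 Mm = 7.952e+07 m; T₂ = 1.207e+04 years = 3.80929e+11 s.
Kepler's third law: (T₁/T₂)² = (a₁/a₂)³ ⇒ a₂ = a₁ · (T₂/T₁)^(2/3).
T₂/T₁ = 3.80929e+11 / 96336 = 3.95417e+06.
a₂ = 7.952e+07 · (3.95417e+06)^(2/3) m ≈ 1.988e+12 m = 1.988 Tm.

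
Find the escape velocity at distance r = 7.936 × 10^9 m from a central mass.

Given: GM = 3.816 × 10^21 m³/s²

Escape velocity comes from setting total energy to zero: ½v² − GM/r = 0 ⇒ v_esc = √(2GM / r).
v_esc = √(2 · 3.816e+21 / 7.936e+09) m/s ≈ 9.807e+05 m/s = 980.7 km/s.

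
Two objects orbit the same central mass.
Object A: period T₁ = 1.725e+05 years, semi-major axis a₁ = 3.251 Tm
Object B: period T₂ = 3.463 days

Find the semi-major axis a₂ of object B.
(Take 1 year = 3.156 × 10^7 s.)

Convert to SI: T₁ = 1.725e+05 years = 5.4441e+12 s; a₁ = 3.251 Tm = 3.251e+12 m; T₂ = 3.463 days = 299203 s.
Kepler's third law: (T₁/T₂)² = (a₁/a₂)³ ⇒ a₂ = a₁ · (T₂/T₁)^(2/3).
T₂/T₁ = 299203 / 5.4441e+12 = 5.49592e-08.
a₂ = 3.251e+12 · (5.49592e-08)^(2/3) m ≈ 4.699e+07 m = 46.99 Mm.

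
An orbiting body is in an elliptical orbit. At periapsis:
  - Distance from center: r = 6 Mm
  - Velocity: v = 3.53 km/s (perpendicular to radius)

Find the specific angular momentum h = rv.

Convert to SI: r = 6 Mm = 6e+06 m; v = 3.53 km/s = 3530 m/s.
With v perpendicular to r, h = r · v.
h = 6e+06 · 3530 m²/s ≈ 2.118e+10 m²/s.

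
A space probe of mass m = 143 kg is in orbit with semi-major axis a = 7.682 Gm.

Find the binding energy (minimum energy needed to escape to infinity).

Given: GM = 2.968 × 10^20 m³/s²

Convert to SI: a = 7.682 Gm = 7.682e+09 m.
Total orbital energy is E = −GMm/(2a); binding energy is E_bind = −E = GMm/(2a).
E_bind = 2.968e+20 · 143 / (2 · 7.682e+09) J ≈ 2.762e+12 J = 2.762 TJ.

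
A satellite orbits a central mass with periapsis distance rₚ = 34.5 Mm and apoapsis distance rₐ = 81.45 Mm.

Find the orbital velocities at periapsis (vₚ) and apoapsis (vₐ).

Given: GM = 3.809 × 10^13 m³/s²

Convert to SI: rₚ = 34.5 Mm = 3.45e+07 m; rₐ = 81.45 Mm = 8.145e+07 m.
Use the vis-viva equation v² = GM(2/r − 1/a) with a = (rₚ + rₐ)/2 = (3.45e+07 + 8.145e+07)/2 = 5.7975e+07 m.
vₚ = √(GM · (2/rₚ − 1/a)) = √(3.809e+13 · (2/3.45e+07 − 1/5.7975e+07)) m/s ≈ 1245 m/s = 1.245 km/s.
vₐ = √(GM · (2/rₐ − 1/a)) = √(3.809e+13 · (2/8.145e+07 − 1/5.7975e+07)) m/s ≈ 527.5 m/s = 527.5 m/s.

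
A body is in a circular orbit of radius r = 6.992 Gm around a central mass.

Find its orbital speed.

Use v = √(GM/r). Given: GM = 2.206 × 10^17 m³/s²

Convert to SI: r = 6.992 Gm = 6.992e+09 m.
For a circular orbit, gravity supplies the centripetal force, so v = √(GM / r).
v = √(2.206e+17 / 6.992e+09) m/s ≈ 5617 m/s = 5.617 km/s.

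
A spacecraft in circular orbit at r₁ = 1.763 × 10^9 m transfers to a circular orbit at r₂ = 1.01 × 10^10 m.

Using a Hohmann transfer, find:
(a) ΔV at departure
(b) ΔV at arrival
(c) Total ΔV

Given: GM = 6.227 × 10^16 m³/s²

Transfer semi-major axis: a_t = (r₁ + r₂)/2 = (1.763e+09 + 1.01e+10)/2 = 5.9315e+09 m.
Circular speeds: v₁ = √(GM/r₁) = 5943.1 m/s, v₂ = √(GM/r₂) = 2483.01 m/s.
Transfer speeds (vis-viva v² = GM(2/r − 1/a_t)): v₁ᵗ = 7755.18 m/s, v₂ᵗ = 1353.7 m/s.
(a) ΔV₁ = |v₁ᵗ − v₁| ≈ 1812 m/s = 1.812 km/s.
(b) ΔV₂ = |v₂ − v₂ᵗ| ≈ 1129 m/s = 1.129 km/s.
(c) ΔV_total = ΔV₁ + ΔV₂ ≈ 2941 m/s = 2.941 km/s.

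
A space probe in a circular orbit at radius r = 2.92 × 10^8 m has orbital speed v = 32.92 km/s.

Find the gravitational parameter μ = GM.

Convert to SI: v = 32.92 km/s = 32920 m/s.
For a circular orbit v² = GM/r, so GM = v² · r.
GM = (32920)² · 2.92e+08 m³/s² ≈ 3.164e+17 m³/s² = 3.164 × 10^17 m³/s².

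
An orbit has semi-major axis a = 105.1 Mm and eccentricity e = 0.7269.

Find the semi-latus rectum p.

Convert to SI: a = 105.1 Mm = 1.051e+08 m.
p = a (1 − e²).
p = 1.051e+08 · (1 − (0.7269)²) = 1.051e+08 · 0.471616 ≈ 4.957e+07 m = 49.57 Mm.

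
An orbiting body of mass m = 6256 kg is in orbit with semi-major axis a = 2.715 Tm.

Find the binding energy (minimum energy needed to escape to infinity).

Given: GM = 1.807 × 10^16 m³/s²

Convert to SI: a = 2.715 Tm = 2.715e+12 m.
Total orbital energy is E = −GMm/(2a); binding energy is E_bind = −E = GMm/(2a).
E_bind = 1.807e+16 · 6256 / (2 · 2.715e+12) J ≈ 2.082e+07 J = 20.82 MJ.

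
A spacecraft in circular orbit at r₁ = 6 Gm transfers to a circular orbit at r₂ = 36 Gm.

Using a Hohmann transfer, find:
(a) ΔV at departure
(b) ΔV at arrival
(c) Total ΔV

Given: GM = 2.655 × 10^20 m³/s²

Convert to SI: r₁ = 6 Gm = 6e+09 m; r₂ = 36 Gm = 3.6e+10 m.
Transfer semi-major axis: a_t = (r₁ + r₂)/2 = (6e+09 + 3.6e+10)/2 = 2.1e+10 m.
Circular speeds: v₁ = √(GM/r₁) = 210357 m/s, v₂ = √(GM/r₂) = 85877.8 m/s.
Transfer speeds (vis-viva v² = GM(2/r − 1/a_t)): v₁ᵗ = 275422 m/s, v₂ᵗ = 45903.6 m/s.
(a) ΔV₁ = |v₁ᵗ − v₁| ≈ 6.506e+04 m/s = 65.06 km/s.
(b) ΔV₂ = |v₂ − v₂ᵗ| ≈ 3.997e+04 m/s = 39.97 km/s.
(c) ΔV_total = ΔV₁ + ΔV₂ ≈ 1.05e+05 m/s = 105 km/s.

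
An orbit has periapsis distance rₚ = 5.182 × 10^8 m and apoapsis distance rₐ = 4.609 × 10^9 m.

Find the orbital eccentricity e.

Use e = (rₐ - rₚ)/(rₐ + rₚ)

e = (rₐ − rₚ) / (rₐ + rₚ).
e = (4.609e+09 − 5.182e+08) / (4.609e+09 + 5.182e+08) = 4.0908e+09 / 5.1272e+09 ≈ 0.7979.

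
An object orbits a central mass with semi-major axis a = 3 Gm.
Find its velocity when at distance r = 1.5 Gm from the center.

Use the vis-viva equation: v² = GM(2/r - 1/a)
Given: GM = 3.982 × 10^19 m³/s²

Convert to SI: a = 3 Gm = 3e+09 m; r = 1.5 Gm = 1.5e+09 m.
Vis-viva: v = √(GM · (2/r − 1/a)).
2/r − 1/a = 2/1.5e+09 − 1/3e+09 = 1e-09 m⁻¹.
v = √(3.982e+19 · 1e-09) m/s ≈ 1.995e+05 m/s = 199.5 km/s.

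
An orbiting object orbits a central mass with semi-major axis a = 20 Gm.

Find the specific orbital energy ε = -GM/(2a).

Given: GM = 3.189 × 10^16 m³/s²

Convert to SI: a = 20 Gm = 2e+10 m.
ε = −GM / (2a).
ε = −3.189e+16 / (2 · 2e+10) J/kg ≈ -7.972e+05 J/kg = -797.2 kJ/kg.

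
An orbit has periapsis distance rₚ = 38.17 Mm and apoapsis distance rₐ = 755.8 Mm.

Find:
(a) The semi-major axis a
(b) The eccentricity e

Convert to SI: rₚ = 38.17 Mm = 3.817e+07 m; rₐ = 755.8 Mm = 7.558e+08 m.
(a) a = (rₚ + rₐ) / 2 = (3.817e+07 + 7.558e+08) / 2 ≈ 3.97e+08 m = 397 Mm.
(b) e = (rₐ − rₚ) / (rₐ + rₚ) = (7.558e+08 − 3.817e+07) / (7.558e+08 + 3.817e+07) ≈ 0.9039.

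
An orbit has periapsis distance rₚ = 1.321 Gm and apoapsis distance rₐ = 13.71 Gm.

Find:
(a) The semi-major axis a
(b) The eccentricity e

Convert to SI: rₚ = 1.321 Gm = 1.321e+09 m; rₐ = 13.71 Gm = 1.371e+10 m.
(a) a = (rₚ + rₐ) / 2 = (1.321e+09 + 1.371e+10) / 2 ≈ 7.516e+09 m = 7.516 Gm.
(b) e = (rₐ − rₚ) / (rₐ + rₚ) = (1.371e+10 − 1.321e+09) / (1.371e+10 + 1.321e+09) ≈ 0.8242.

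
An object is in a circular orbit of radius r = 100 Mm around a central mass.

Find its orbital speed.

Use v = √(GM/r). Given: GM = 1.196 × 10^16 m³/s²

Convert to SI: r = 100 Mm = 1e+08 m.
For a circular orbit, gravity supplies the centripetal force, so v = √(GM / r).
v = √(1.196e+16 / 1e+08) m/s ≈ 1.094e+04 m/s = 10.94 km/s.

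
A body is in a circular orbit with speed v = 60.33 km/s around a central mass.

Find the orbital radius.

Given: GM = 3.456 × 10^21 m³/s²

Convert to SI: v = 60.33 km/s = 60330 m/s.
For a circular orbit, v² = GM / r, so r = GM / v².
r = 3.456e+21 / (60330)² m ≈ 9.495e+11 m = 949.5 Gm.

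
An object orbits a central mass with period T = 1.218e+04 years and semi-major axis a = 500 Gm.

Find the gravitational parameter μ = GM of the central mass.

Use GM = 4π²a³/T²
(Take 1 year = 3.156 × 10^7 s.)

Convert to SI: T = 1.218e+04 years = 3.84401e+11 s; a = 500 Gm = 5e+11 m.
GM = 4π² · a³ / T².
GM = 4π² · (5e+11)³ / (3.84401e+11)² m³/s² ≈ 3.34e+13 m³/s² = 3.34 × 10^13 m³/s².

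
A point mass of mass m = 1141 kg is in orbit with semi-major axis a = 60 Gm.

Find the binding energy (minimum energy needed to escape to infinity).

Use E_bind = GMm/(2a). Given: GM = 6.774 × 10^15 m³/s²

Convert to SI: a = 60 Gm = 6e+10 m.
Total orbital energy is E = −GMm/(2a); binding energy is E_bind = −E = GMm/(2a).
E_bind = 6.774e+15 · 1141 / (2 · 6e+10) J ≈ 6.441e+07 J = 64.41 MJ.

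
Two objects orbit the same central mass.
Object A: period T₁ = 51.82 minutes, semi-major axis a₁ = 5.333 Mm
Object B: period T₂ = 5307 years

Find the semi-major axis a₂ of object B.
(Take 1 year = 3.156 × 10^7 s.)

Convert to SI: T₁ = 51.82 minutes = 3109.2 s; a₁ = 5.333 Mm = 5.333e+06 m; T₂ = 5307 years = 1.67489e+11 s.
Kepler's third law: (T₁/T₂)² = (a₁/a₂)³ ⇒ a₂ = a₁ · (T₂/T₁)^(2/3).
T₂/T₁ = 1.67489e+11 / 3109.2 = 5.38688e+07.
a₂ = 5.333e+06 · (5.38688e+07)^(2/3) m ≈ 7.607e+11 m = 760.7 Gm.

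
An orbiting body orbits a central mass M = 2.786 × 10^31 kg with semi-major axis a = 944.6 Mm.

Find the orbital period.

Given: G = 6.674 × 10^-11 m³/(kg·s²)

Convert to SI: a = 944.6 Mm = 9.446e+08 m.
GM = G · M = 6.674e-11 · 2.786e+31 = 1.85938e+21 m³/s².
Kepler's third law: T = 2π √(a³ / GM).
Substituting a = 9.446e+08 m and GM = 1.85938e+21 m³/s²:
T = 2π √((9.446e+08)³ / 1.85938e+21) s
T ≈ 4230 s = 1.175 hours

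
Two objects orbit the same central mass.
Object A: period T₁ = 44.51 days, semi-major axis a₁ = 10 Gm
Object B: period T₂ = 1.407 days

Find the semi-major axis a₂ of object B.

Convert to SI: T₁ = 44.51 days = 3.84566e+06 s; a₁ = 10 Gm = 1e+10 m; T₂ = 1.407 days = 121565 s.
Kepler's third law: (T₁/T₂)² = (a₁/a₂)³ ⇒ a₂ = a₁ · (T₂/T₁)^(2/3).
T₂/T₁ = 121565 / 3.84566e+06 = 0.0316109.
a₂ = 1e+10 · (0.0316109)^(2/3) m ≈ 9.997e+08 m = 999.7 Mm.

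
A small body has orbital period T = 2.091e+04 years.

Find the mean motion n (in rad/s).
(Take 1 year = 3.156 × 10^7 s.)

Convert to SI: T = 2.091e+04 years = 6.5992e+11 s.
n = 2π / T.
n = 2π / 6.5992e+11 s ≈ 9.521e-12 rad/s.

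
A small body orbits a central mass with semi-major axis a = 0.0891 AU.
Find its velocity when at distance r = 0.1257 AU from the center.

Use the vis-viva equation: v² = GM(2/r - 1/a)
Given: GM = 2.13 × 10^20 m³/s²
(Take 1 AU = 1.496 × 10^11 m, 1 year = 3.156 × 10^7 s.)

Convert to SI: a = 0.0891 AU = 1.33294e+10 m; r = 0.1257 AU = 1.88047e+10 m.
Vis-viva: v = √(GM · (2/r − 1/a)).
2/r − 1/a = 2/1.88047e+10 − 1/1.33294e+10 = 3.13339e-11 m⁻¹.
v = √(2.13e+20 · 3.13339e-11) m/s ≈ 8.17e+04 m/s = 17.23 AU/year.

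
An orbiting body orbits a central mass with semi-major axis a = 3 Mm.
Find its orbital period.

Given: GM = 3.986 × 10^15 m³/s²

Convert to SI: a = 3 Mm = 3e+06 m.
Kepler's third law: T = 2π √(a³ / GM).
Substituting a = 3e+06 m and GM = 3.986e+15 m³/s²:
T = 2π √((3e+06)³ / 3.986e+15) s
T ≈ 517.1 s = 8.619 minutes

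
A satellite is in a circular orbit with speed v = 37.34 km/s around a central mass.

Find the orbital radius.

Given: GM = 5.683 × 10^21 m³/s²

Convert to SI: v = 37.34 km/s = 37340 m/s.
For a circular orbit, v² = GM / r, so r = GM / v².
r = 5.683e+21 / (37340)² m ≈ 4.076e+12 m = 4.076 × 10^12 m.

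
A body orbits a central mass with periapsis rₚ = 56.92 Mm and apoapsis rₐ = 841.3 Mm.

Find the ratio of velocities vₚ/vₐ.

Convert to SI: rₚ = 56.92 Mm = 5.692e+07 m; rₐ = 841.3 Mm = 8.413e+08 m.
Conservation of angular momentum gives rₚvₚ = rₐvₐ, so vₚ/vₐ = rₐ/rₚ.
vₚ/vₐ = 8.413e+08 / 5.692e+07 ≈ 14.78.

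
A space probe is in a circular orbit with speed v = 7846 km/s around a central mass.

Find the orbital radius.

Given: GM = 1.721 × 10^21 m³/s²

Convert to SI: v = 7846 km/s = 7.846e+06 m/s.
For a circular orbit, v² = GM / r, so r = GM / v².
r = 1.721e+21 / (7.846e+06)² m ≈ 2.796e+07 m = 27.96 Mm.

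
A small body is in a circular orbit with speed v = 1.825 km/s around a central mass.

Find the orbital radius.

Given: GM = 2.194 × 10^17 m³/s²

Convert to SI: v = 1.825 km/s = 1825 m/s.
For a circular orbit, v² = GM / r, so r = GM / v².
r = 2.194e+17 / (1825)² m ≈ 6.587e+10 m = 65.87 Gm.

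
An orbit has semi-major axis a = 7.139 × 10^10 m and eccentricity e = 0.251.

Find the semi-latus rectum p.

p = a (1 − e²).
p = 7.139e+10 · (1 − (0.251)²) = 7.139e+10 · 0.936999 ≈ 6.689e+10 m = 6.689 × 10^10 m.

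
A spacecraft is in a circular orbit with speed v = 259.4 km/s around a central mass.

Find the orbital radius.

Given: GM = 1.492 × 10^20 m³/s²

Convert to SI: v = 259.4 km/s = 259400 m/s.
For a circular orbit, v² = GM / r, so r = GM / v².
r = 1.492e+20 / (259400)² m ≈ 2.217e+09 m = 2.217 Gm.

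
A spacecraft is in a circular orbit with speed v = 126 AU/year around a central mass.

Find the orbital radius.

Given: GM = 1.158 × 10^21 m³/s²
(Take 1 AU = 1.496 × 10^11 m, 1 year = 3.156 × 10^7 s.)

Convert to SI: v = 126 AU/year = 597262 m/s.
For a circular orbit, v² = GM / r, so r = GM / v².
r = 1.158e+21 / (597262)² m ≈ 3.246e+09 m = 0.0217 AU.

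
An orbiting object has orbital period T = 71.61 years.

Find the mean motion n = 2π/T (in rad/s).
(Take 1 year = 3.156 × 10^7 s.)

Convert to SI: T = 71.61 years = 2.26001e+09 s.
n = 2π / T.
n = 2π / 2.26001e+09 s ≈ 2.78e-09 rad/s.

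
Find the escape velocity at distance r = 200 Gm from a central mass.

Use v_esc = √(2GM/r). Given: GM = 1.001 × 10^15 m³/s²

Convert to SI: r = 200 Gm = 2e+11 m.
Escape velocity comes from setting total energy to zero: ½v² − GM/r = 0 ⇒ v_esc = √(2GM / r).
v_esc = √(2 · 1.001e+15 / 2e+11) m/s ≈ 100 m/s = 100 m/s.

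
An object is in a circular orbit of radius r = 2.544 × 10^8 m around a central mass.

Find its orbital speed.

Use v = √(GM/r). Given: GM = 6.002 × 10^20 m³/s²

For a circular orbit, gravity supplies the centripetal force, so v = √(GM / r).
v = √(6.002e+20 / 2.544e+08) m/s ≈ 1.536e+06 m/s = 1536 km/s.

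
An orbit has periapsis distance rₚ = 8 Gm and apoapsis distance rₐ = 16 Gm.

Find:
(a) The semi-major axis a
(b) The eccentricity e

Convert to SI: rₚ = 8 Gm = 8e+09 m; rₐ = 16 Gm = 1.6e+10 m.
(a) a = (rₚ + rₐ) / 2 = (8e+09 + 1.6e+10) / 2 ≈ 1.2e+10 m = 12 Gm.
(b) e = (rₐ − rₚ) / (rₐ + rₚ) = (1.6e+10 − 8e+09) / (1.6e+10 + 8e+09) ≈ 0.3333.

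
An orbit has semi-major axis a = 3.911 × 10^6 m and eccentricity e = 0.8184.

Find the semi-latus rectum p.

p = a (1 − e²).
p = 3.911e+06 · (1 − (0.8184)²) = 3.911e+06 · 0.330221 ≈ 1.291e+06 m = 1.291 × 10^6 m.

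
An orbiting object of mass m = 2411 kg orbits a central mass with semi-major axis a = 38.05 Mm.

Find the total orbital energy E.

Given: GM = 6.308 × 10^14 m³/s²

Convert to SI: a = 38.05 Mm = 3.805e+07 m.
E = −GMm / (2a).
E = −6.308e+14 · 2411 / (2 · 3.805e+07) J ≈ -1.999e+10 J = -19.99 GJ.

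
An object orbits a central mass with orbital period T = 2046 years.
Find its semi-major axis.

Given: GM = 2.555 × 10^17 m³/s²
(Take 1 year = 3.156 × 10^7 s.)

Convert to SI: T = 2046 years = 6.45718e+10 s.
Invert Kepler's third law: a = (GM · T² / (4π²))^(1/3).
Substituting T = 6.45718e+10 s and GM = 2.555e+17 m³/s²:
a = (2.555e+17 · (6.45718e+10)² / (4π²))^(1/3) m
a ≈ 2.999e+12 m = 2.999 × 10^12 m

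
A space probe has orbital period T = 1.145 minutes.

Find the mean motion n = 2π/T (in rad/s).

Convert to SI: T = 1.145 minutes = 68.7 s.
n = 2π / T.
n = 2π / 68.7 s ≈ 0.09146 rad/s.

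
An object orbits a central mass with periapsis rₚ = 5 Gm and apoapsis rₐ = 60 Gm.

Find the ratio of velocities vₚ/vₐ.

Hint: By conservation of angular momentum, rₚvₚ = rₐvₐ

Convert to SI: rₚ = 5 Gm = 5e+09 m; rₐ = 60 Gm = 6e+10 m.
Conservation of angular momentum gives rₚvₚ = rₐvₐ, so vₚ/vₐ = rₐ/rₚ.
vₚ/vₐ = 6e+10 / 5e+09 ≈ 12.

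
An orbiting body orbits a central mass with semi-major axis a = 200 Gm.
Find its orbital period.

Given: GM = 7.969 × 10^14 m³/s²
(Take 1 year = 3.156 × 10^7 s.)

Convert to SI: a = 200 Gm = 2e+11 m.
Kepler's third law: T = 2π √(a³ / GM).
Substituting a = 2e+11 m and GM = 7.969e+14 m³/s²:
T = 2π √((2e+11)³ / 7.969e+14) s
T ≈ 1.991e+10 s = 630.8 years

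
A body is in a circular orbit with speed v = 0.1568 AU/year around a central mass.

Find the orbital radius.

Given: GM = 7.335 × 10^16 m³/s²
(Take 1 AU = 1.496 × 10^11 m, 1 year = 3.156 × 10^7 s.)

Convert to SI: v = 0.1568 AU/year = 743.26 m/s.
For a circular orbit, v² = GM / r, so r = GM / v².
r = 7.335e+16 / (743.26)² m ≈ 1.328e+11 m = 0.8875 AU.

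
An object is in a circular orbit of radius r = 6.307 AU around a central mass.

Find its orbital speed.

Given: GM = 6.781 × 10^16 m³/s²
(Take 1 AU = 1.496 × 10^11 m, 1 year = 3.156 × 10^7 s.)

Convert to SI: r = 6.307 AU = 9.43527e+11 m.
For a circular orbit, gravity supplies the centripetal force, so v = √(GM / r).
v = √(6.781e+16 / 9.43527e+11) m/s ≈ 268.1 m/s = 0.05656 AU/year.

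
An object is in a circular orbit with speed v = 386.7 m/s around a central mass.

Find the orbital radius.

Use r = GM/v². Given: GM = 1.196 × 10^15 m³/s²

For a circular orbit, v² = GM / r, so r = GM / v².
r = 1.196e+15 / (386.7)² m ≈ 7.998e+09 m = 7.998 Gm.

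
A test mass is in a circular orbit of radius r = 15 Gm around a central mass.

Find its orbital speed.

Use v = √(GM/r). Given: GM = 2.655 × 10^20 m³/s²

Convert to SI: r = 15 Gm = 1.5e+10 m.
For a circular orbit, gravity supplies the centripetal force, so v = √(GM / r).
v = √(2.655e+20 / 1.5e+10) m/s ≈ 1.33e+05 m/s = 133 km/s.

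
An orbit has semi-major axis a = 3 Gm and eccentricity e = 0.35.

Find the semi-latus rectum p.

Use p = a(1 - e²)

Convert to SI: a = 3 Gm = 3e+09 m.
p = a (1 − e²).
p = 3e+09 · (1 − (0.35)²) = 3e+09 · 0.8775 ≈ 2.632e+09 m = 2.632 Gm.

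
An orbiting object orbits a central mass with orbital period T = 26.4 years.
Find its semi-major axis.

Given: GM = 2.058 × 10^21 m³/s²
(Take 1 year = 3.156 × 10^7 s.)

Convert to SI: T = 26.4 years = 8.33184e+08 s.
Invert Kepler's third law: a = (GM · T² / (4π²))^(1/3).
Substituting T = 8.33184e+08 s and GM = 2.058e+21 m³/s²:
a = (2.058e+21 · (8.33184e+08)² / (4π²))^(1/3) m
a ≈ 3.308e+12 m = 3.308 Tm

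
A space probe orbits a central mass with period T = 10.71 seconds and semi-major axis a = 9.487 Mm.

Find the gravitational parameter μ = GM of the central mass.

Convert to SI: a = 9.487 Mm = 9.487e+06 m.
GM = 4π² · a³ / T².
GM = 4π² · (9.487e+06)³ / (10.71)² m³/s² ≈ 2.939e+20 m³/s² = 2.939 × 10^20 m³/s².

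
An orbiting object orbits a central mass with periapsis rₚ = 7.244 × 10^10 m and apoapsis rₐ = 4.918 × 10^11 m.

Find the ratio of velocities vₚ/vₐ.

Conservation of angular momentum gives rₚvₚ = rₐvₐ, so vₚ/vₐ = rₐ/rₚ.
vₚ/vₐ = 4.918e+11 / 7.244e+10 ≈ 6.789.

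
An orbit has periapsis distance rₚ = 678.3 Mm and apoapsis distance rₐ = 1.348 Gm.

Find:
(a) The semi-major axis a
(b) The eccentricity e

Convert to SI: rₚ = 678.3 Mm = 6.783e+08 m; rₐ = 1.348 Gm = 1.348e+09 m.
(a) a = (rₚ + rₐ) / 2 = (6.783e+08 + 1.348e+09) / 2 ≈ 1.013e+09 m = 1.013 Gm.
(b) e = (rₐ − rₚ) / (rₐ + rₚ) = (1.348e+09 − 6.783e+08) / (1.348e+09 + 6.783e+08) ≈ 0.3305.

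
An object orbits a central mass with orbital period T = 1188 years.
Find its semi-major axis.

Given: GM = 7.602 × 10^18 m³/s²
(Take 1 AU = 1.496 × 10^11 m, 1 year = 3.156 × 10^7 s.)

Convert to SI: T = 1188 years = 3.74933e+10 s.
Invert Kepler's third law: a = (GM · T² / (4π²))^(1/3).
Substituting T = 3.74933e+10 s and GM = 7.602e+18 m³/s²:
a = (7.602e+18 · (3.74933e+10)² / (4π²))^(1/3) m
a ≈ 6.469e+12 m = 43.24 AU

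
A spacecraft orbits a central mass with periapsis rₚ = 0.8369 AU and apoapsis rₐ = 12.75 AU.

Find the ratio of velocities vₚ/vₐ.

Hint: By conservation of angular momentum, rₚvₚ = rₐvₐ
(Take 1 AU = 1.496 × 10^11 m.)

Convert to SI: rₚ = 0.8369 AU = 1.252e+11 m; rₐ = 12.75 AU = 1.9074e+12 m.
Conservation of angular momentum gives rₚvₚ = rₐvₐ, so vₚ/vₐ = rₐ/rₚ.
vₚ/vₐ = 1.9074e+12 / 1.252e+11 ≈ 15.23.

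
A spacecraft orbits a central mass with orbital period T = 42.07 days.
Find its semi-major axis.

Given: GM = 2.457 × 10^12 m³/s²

Convert to SI: T = 42.07 days = 3.63485e+06 s.
Invert Kepler's third law: a = (GM · T² / (4π²))^(1/3).
Substituting T = 3.63485e+06 s and GM = 2.457e+12 m³/s²:
a = (2.457e+12 · (3.63485e+06)² / (4π²))^(1/3) m
a ≈ 9.369e+07 m = 93.69 Mm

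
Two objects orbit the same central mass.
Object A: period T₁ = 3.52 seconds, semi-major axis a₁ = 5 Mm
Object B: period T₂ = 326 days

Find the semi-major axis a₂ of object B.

Convert to SI: a₁ = 5 Mm = 5e+06 m; T₂ = 326 days = 2.81664e+07 s.
Kepler's third law: (T₁/T₂)² = (a₁/a₂)³ ⇒ a₂ = a₁ · (T₂/T₁)^(2/3).
T₂/T₁ = 2.81664e+07 / 3.52 = 8.00182e+06.
a₂ = 5e+06 · (8.00182e+06)^(2/3) m ≈ 2e+11 m = 200 Gm.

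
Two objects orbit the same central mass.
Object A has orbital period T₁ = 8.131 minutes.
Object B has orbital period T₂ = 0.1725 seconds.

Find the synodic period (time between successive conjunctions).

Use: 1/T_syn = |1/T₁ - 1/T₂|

Convert to SI: T₁ = 8.131 minutes = 487.86 s.
T_syn = |T₁ · T₂ / (T₁ − T₂)|.
T_syn = |487.86 · 0.1725 / (487.86 − 0.1725)| s ≈ 0.1726 s = 0.1726 seconds.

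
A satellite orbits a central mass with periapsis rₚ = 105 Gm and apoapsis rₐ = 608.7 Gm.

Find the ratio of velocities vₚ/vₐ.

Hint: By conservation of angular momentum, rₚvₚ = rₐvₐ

Convert to SI: rₚ = 105 Gm = 1.05e+11 m; rₐ = 608.7 Gm = 6.087e+11 m.
Conservation of angular momentum gives rₚvₚ = rₐvₐ, so vₚ/vₐ = rₐ/rₚ.
vₚ/vₐ = 6.087e+11 / 1.05e+11 ≈ 5.797.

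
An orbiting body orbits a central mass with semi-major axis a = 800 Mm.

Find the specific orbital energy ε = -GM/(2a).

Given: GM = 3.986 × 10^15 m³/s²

Convert to SI: a = 800 Mm = 8e+08 m.
ε = −GM / (2a).
ε = −3.986e+15 / (2 · 8e+08) J/kg ≈ -2.491e+06 J/kg = -2.491 MJ/kg.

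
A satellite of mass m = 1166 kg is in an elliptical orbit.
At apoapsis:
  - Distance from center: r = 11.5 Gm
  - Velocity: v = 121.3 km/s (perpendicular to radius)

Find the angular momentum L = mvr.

Convert to SI: r = 11.5 Gm = 1.15e+10 m; v = 121.3 km/s = 121300 m/s.
Since v is perpendicular to r, L = m · v · r.
L = 1166 · 121300 · 1.15e+10 kg·m²/s ≈ 1.627e+18 kg·m²/s.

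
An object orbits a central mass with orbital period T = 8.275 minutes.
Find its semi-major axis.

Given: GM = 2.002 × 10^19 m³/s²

Convert to SI: T = 8.275 minutes = 496.5 s.
Invert Kepler's third law: a = (GM · T² / (4π²))^(1/3).
Substituting T = 496.5 s and GM = 2.002e+19 m³/s²:
a = (2.002e+19 · (496.5)² / (4π²))^(1/3) m
a ≈ 5e+07 m = 50 Mm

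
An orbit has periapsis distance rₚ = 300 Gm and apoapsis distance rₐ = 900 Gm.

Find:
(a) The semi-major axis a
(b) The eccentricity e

Convert to SI: rₚ = 300 Gm = 3e+11 m; rₐ = 900 Gm = 9e+11 m.
(a) a = (rₚ + rₐ) / 2 = (3e+11 + 9e+11) / 2 ≈ 6e+11 m = 600 Gm.
(b) e = (rₐ − rₚ) / (rₐ + rₚ) = (9e+11 − 3e+11) / (9e+11 + 3e+11) ≈ 0.5.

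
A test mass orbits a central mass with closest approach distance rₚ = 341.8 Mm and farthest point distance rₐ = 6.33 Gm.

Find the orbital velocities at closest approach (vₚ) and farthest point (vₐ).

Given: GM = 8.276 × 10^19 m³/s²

Convert to SI: rₚ = 341.8 Mm = 3.418e+08 m; rₐ = 6.33 Gm = 6.33e+09 m.
Use the vis-viva equation v² = GM(2/r − 1/a) with a = (rₚ + rₐ)/2 = (3.418e+08 + 6.33e+09)/2 = 3.3359e+09 m.
vₚ = √(GM · (2/rₚ − 1/a)) = √(8.276e+19 · (2/3.418e+08 − 1/3.3359e+09)) m/s ≈ 6.778e+05 m/s = 677.8 km/s.
vₐ = √(GM · (2/rₐ − 1/a)) = √(8.276e+19 · (2/6.33e+09 − 1/3.3359e+09)) m/s ≈ 3.66e+04 m/s = 36.6 km/s.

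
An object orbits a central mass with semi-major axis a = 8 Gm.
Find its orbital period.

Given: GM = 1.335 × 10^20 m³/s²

Convert to SI: a = 8 Gm = 8e+09 m.
Kepler's third law: T = 2π √(a³ / GM).
Substituting a = 8e+09 m and GM = 1.335e+20 m³/s²:
T = 2π √((8e+09)³ / 1.335e+20) s
T ≈ 3.891e+05 s = 4.504 days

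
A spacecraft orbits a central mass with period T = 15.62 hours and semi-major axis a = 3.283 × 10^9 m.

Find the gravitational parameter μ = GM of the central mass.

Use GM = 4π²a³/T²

Convert to SI: T = 15.62 hours = 56232 s.
GM = 4π² · a³ / T².
GM = 4π² · (3.283e+09)³ / (56232)² m³/s² ≈ 4.418e+20 m³/s² = 4.418 × 10^20 m³/s².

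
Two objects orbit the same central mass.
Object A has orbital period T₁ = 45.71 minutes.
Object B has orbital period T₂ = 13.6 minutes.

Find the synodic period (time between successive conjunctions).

Convert to SI: T₁ = 45.71 minutes = 2742.6 s; T₂ = 13.6 minutes = 816 s.
T_syn = |T₁ · T₂ / (T₁ − T₂)|.
T_syn = |2742.6 · 816 / (2742.6 − 816)| s ≈ 1162 s = 19.36 minutes.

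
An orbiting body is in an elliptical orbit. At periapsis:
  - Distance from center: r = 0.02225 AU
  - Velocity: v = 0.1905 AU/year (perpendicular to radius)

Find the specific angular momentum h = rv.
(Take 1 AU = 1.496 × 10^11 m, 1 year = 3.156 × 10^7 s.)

Convert to SI: r = 0.02225 AU = 3.3286e+09 m; v = 0.1905 AU/year = 903.004 m/s.
With v perpendicular to r, h = r · v.
h = 3.3286e+09 · 903.004 m²/s ≈ 3.006e+12 m²/s.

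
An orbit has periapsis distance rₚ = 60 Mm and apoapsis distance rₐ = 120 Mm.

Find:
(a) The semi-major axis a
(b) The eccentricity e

Convert to SI: rₚ = 60 Mm = 6e+07 m; rₐ = 120 Mm = 1.2e+08 m.
(a) a = (rₚ + rₐ) / 2 = (6e+07 + 1.2e+08) / 2 ≈ 9e+07 m = 90 Mm.
(b) e = (rₐ − rₚ) / (rₐ + rₚ) = (1.2e+08 − 6e+07) / (1.2e+08 + 6e+07) ≈ 0.3333.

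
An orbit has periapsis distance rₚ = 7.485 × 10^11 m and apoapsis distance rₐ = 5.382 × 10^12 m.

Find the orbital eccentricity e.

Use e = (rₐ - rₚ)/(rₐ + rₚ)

e = (rₐ − rₚ) / (rₐ + rₚ).
e = (5.382e+12 − 7.485e+11) / (5.382e+12 + 7.485e+11) = 4.6335e+12 / 6.1305e+12 ≈ 0.7558.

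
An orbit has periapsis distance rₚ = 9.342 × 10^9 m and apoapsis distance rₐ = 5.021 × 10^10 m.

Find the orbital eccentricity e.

e = (rₐ − rₚ) / (rₐ + rₚ).
e = (5.021e+10 − 9.342e+09) / (5.021e+10 + 9.342e+09) = 4.0868e+10 / 5.9552e+10 ≈ 0.6863.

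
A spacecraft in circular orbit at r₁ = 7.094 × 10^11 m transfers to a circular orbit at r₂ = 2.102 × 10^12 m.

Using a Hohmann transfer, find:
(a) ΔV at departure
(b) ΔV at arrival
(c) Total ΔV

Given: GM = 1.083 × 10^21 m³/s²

Transfer semi-major axis: a_t = (r₁ + r₂)/2 = (7.094e+11 + 2.102e+12)/2 = 1.4057e+12 m.
Circular speeds: v₁ = √(GM/r₁) = 39072.3 m/s, v₂ = √(GM/r₂) = 22698.5 m/s.
Transfer speeds (vis-viva v² = GM(2/r − 1/a_t)): v₁ᵗ = 47779.2 m/s, v₂ᵗ = 16124.9 m/s.
(a) ΔV₁ = |v₁ᵗ − v₁| ≈ 8707 m/s = 8.707 km/s.
(b) ΔV₂ = |v₂ − v₂ᵗ| ≈ 6574 m/s = 6.574 km/s.
(c) ΔV_total = ΔV₁ + ΔV₂ ≈ 1.528e+04 m/s = 15.28 km/s.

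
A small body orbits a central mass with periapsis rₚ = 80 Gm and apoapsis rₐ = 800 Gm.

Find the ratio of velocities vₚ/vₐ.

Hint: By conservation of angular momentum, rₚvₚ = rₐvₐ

Convert to SI: rₚ = 80 Gm = 8e+10 m; rₐ = 800 Gm = 8e+11 m.
Conservation of angular momentum gives rₚvₚ = rₐvₐ, so vₚ/vₐ = rₐ/rₚ.
vₚ/vₐ = 8e+11 / 8e+10 ≈ 10.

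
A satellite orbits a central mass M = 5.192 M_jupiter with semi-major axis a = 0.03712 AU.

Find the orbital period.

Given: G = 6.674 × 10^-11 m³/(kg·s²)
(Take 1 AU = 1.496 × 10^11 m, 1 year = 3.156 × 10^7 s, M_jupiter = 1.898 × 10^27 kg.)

Convert to SI: a = 0.03712 AU = 5.55315e+09 m; M = 5.192 M_jupiter = 9.85442e+27 kg.
GM = G · M = 6.674e-11 · 9.85442e+27 = 6.57684e+17 m³/s².
Kepler's third law: T = 2π √(a³ / GM).
Substituting a = 5.55315e+09 m and GM = 6.57684e+17 m³/s²:
T = 2π √((5.55315e+09)³ / 6.57684e+17) s
T ≈ 3.206e+06 s = 0.1016 years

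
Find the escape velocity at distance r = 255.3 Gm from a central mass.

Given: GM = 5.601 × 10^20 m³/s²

Convert to SI: r = 255.3 Gm = 2.553e+11 m.
Escape velocity comes from setting total energy to zero: ½v² − GM/r = 0 ⇒ v_esc = √(2GM / r).
v_esc = √(2 · 5.601e+20 / 2.553e+11) m/s ≈ 6.624e+04 m/s = 66.24 km/s.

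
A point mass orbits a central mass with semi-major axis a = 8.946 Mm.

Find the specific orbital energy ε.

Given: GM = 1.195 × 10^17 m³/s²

Convert to SI: a = 8.946 Mm = 8.946e+06 m.
ε = −GM / (2a).
ε = −1.195e+17 / (2 · 8.946e+06) J/kg ≈ -6.679e+09 J/kg = -6.679 GJ/kg.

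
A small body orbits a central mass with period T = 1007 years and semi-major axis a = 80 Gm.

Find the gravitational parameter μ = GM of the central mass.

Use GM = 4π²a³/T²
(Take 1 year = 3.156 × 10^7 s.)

Convert to SI: T = 1007 years = 3.17809e+10 s; a = 80 Gm = 8e+10 m.
GM = 4π² · a³ / T².
GM = 4π² · (8e+10)³ / (3.17809e+10)² m³/s² ≈ 2.001e+13 m³/s² = 2.001 × 10^13 m³/s².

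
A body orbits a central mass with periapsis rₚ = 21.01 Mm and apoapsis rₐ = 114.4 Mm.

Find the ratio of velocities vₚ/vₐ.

Convert to SI: rₚ = 21.01 Mm = 2.101e+07 m; rₐ = 114.4 Mm = 1.144e+08 m.
Conservation of angular momentum gives rₚvₚ = rₐvₐ, so vₚ/vₐ = rₐ/rₚ.
vₚ/vₐ = 1.144e+08 / 2.101e+07 ≈ 5.445.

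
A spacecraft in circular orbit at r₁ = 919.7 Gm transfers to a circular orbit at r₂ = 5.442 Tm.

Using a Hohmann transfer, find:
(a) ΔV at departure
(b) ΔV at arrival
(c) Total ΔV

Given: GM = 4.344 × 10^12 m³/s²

Convert to SI: r₁ = 919.7 Gm = 9.197e+11 m; r₂ = 5.442 Tm = 5.442e+12 m.
Transfer semi-major axis: a_t = (r₁ + r₂)/2 = (9.197e+11 + 5.442e+12)/2 = 3.18085e+12 m.
Circular speeds: v₁ = √(GM/r₁) = 2.17331 m/s, v₂ = √(GM/r₂) = 0.893441 m/s.
Transfer speeds (vis-viva v² = GM(2/r − 1/a_t)): v₁ᵗ = 2.84269 m/s, v₂ᵗ = 0.480416 m/s.
(a) ΔV₁ = |v₁ᵗ − v₁| ≈ 0.6694 m/s = 0.6694 m/s.
(b) ΔV₂ = |v₂ − v₂ᵗ| ≈ 0.413 m/s = 0.413 m/s.
(c) ΔV_total = ΔV₁ + ΔV₂ ≈ 1.082 m/s = 1.082 m/s.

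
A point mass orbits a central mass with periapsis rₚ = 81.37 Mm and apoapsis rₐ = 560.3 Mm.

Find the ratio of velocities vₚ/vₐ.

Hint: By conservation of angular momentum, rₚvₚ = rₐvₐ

Convert to SI: rₚ = 81.37 Mm = 8.137e+07 m; rₐ = 560.3 Mm = 5.603e+08 m.
Conservation of angular momentum gives rₚvₚ = rₐvₐ, so vₚ/vₐ = rₐ/rₚ.
vₚ/vₐ = 5.603e+08 / 8.137e+07 ≈ 6.886.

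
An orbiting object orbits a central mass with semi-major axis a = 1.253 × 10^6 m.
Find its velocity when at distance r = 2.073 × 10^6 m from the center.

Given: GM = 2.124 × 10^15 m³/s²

Vis-viva: v = √(GM · (2/r − 1/a)).
2/r − 1/a = 2/2.073e+06 − 1/1.253e+06 = 1.66701e-07 m⁻¹.
v = √(2.124e+15 · 1.66701e-07) m/s ≈ 1.882e+04 m/s = 18.82 km/s.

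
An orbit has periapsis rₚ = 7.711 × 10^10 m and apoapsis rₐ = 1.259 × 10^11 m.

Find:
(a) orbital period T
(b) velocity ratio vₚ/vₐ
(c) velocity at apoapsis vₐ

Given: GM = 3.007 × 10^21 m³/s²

(a) With a = (rₚ + rₐ)/2 = 1.01505e+11 m, T = 2π √(a³/GM) = 2π √((1.01505e+11)³/3.007e+21) s ≈ 3.705e+06 s
(b) Conservation of angular momentum (rₚvₚ = rₐvₐ) gives vₚ/vₐ = rₐ/rₚ = 1.259e+11/7.711e+10 ≈ 1.633
(c) With a = (rₚ + rₐ)/2 = 1.01505e+11 m, vₐ = √(GM (2/rₐ − 1/a)) = √(3.007e+21 · (2/1.259e+11 − 1/1.01505e+11)) m/s ≈ 1.347e+05 m/s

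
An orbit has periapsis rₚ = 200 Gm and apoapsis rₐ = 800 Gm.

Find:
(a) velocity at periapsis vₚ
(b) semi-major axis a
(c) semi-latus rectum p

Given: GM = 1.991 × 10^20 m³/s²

Convert to SI: rₚ = 200 Gm = 2e+11 m; rₐ = 800 Gm = 8e+11 m.
(a) With a = (rₚ + rₐ)/2 = 5e+11 m, vₚ = √(GM (2/rₚ − 1/a)) = √(1.991e+20 · (2/2e+11 − 1/5e+11)) m/s ≈ 3.991e+04 m/s
(b) a = (rₚ + rₐ)/2 = (2e+11 + 8e+11)/2 ≈ 5e+11 m
(c) From a = (rₚ + rₐ)/2 = 5e+11 m and e = (rₐ − rₚ)/(rₐ + rₚ) = 0.6, p = a(1 − e²) = 5e+11 · (1 − (0.6)²) ≈ 3.2e+11 m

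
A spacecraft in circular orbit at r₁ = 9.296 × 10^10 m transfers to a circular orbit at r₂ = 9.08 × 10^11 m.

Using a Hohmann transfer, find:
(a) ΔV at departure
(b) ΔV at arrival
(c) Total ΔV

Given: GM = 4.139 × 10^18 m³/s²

Transfer semi-major axis: a_t = (r₁ + r₂)/2 = (9.296e+10 + 9.08e+11)/2 = 5.0048e+11 m.
Circular speeds: v₁ = √(GM/r₁) = 6672.67 m/s, v₂ = √(GM/r₂) = 2135.03 m/s.
Transfer speeds (vis-viva v² = GM(2/r − 1/a_t)): v₁ᵗ = 8987.71 m/s, v₂ᵗ = 920.152 m/s.
(a) ΔV₁ = |v₁ᵗ − v₁| ≈ 2315 m/s = 2.315 km/s.
(b) ΔV₂ = |v₂ − v₂ᵗ| ≈ 1215 m/s = 1.215 km/s.
(c) ΔV_total = ΔV₁ + ΔV₂ ≈ 3530 m/s = 3.53 km/s.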